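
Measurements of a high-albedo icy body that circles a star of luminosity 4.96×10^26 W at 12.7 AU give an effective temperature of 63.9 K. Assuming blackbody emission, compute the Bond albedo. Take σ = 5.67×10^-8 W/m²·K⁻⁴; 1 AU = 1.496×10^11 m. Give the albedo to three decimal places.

0.654

Orbital distance: d = 12.7 AU = 1.900×10^12 m.
Flux at the orbit: S = L/(4πd²) = 4.96×10^26/(4π·(1.90×10^12)²) = 10.93 W/m².
From σT⁴ = S(1−α)/4 we invert for α: 1−α = 4σT⁴/S.
σT⁴ = 0.9453 W/m², so 4σT⁴ = 3.781 W/m².
1−α = 3.781/10.93 = 0.3458, so α = 0.6542.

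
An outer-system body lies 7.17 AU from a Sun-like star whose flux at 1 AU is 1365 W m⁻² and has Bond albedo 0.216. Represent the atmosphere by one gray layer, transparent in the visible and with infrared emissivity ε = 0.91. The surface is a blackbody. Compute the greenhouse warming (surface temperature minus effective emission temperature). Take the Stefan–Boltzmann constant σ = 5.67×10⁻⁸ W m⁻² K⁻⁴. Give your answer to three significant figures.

By the inverse-square law, S = 1365/7.17² = 26.55 W m⁻².
At the top of the atmosphere, σT_e⁴ = S(1−α)/4 = 5.204 W m⁻², giving T_e = 97.88 K.
The surface balance (absorbed SW + ε·downward IR = σT_s⁴) with T_a⁴ = T_s⁴/2 reduces to T_s = T_e·[2/(2−ε)]^¼ = 113.9 K.
The atmosphere warms the surface by 16.04 K.

16.0 K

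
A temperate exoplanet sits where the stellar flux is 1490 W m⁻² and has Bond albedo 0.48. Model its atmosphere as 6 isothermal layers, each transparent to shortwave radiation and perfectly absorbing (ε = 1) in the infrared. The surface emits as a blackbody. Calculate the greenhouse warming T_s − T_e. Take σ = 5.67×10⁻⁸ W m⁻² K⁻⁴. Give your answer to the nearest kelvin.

Top-of-atmosphere balance: σT_e⁴ = S(1−α)/4 = 193.7 W m⁻² → T_e = 241.8 K.
T_s = (N+1)^(1/4)·T_e = 393.2 K.
Warming: T_s − T_e = 151.5 K.

151 kelvin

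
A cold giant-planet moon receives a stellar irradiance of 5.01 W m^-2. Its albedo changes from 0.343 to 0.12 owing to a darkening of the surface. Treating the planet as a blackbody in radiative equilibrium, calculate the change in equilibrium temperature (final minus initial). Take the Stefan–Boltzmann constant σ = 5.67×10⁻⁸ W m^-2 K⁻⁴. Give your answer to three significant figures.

4.68 K

Before: T₁ = [5.010·0.657/(4σ)]^(1/4) = 61.72 K.
Final:   T₂ = [S(1−0.12)/(4σ)]^(1/4) = 66.40 K.
ΔT = T₂ − T₁ = 4.678 K.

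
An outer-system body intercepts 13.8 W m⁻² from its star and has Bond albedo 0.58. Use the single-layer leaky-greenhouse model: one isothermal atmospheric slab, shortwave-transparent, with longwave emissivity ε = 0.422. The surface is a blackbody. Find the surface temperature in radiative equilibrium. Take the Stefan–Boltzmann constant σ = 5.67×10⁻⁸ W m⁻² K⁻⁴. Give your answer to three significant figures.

At the top of the atmosphere, σT_e⁴ = S(1−α)/4 = 1.449 W m⁻², giving T_e = 71.10 K.
For a single slab of emissivity ε, T_s⁴ = 2T_e⁴/(2−ε); thus T_s = 71.10·(1.267)^(1/4) = 75.44 K.

75.4 kelvin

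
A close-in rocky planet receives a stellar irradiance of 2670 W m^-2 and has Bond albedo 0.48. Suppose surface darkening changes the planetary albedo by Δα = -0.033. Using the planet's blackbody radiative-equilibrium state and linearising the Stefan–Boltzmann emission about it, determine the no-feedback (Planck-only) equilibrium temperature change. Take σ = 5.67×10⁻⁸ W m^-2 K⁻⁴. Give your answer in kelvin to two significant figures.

Reference equilibrium: T_e = [S(1−α)/(4σ)]^(1/4) = 279.7 K.
ΔF = −(S/4)Δα = −(2670/4)×(-0.033) = 22.03 W m^-2.
Planck response: λ_P = 4σT_e³ = 4·5.67×10⁻⁸·(279.7)³ = 4.964 W m^-2/K.
Hence the no-feedback warming is ΔF/(4σT_e³) = 4.44 K.

4.4 kelvin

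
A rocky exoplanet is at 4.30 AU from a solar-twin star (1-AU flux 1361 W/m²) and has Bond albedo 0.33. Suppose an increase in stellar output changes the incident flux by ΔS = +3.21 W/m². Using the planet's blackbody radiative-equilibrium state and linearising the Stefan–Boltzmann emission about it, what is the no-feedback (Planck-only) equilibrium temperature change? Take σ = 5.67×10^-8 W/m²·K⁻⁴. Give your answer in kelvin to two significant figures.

1.3 kelvin

Irradiance scales as 1/d², so S = 1361 W/m² × (1/4.30)² = 73.61 W/m².
Reference equilibrium: T_e = [S(1−α)/(4σ)]^(1/4) = 121.4 K.
Only a fraction (1−α) is absorbed and it's spread over 4πR², so ΔF = (1−α)ΔS/4 = 0.5377 W/m².
Planck response: λ_P = 4σT_e³ = 4·5.67×10⁻⁸·(121.4)³ = 0.4061 W/m²/K.
ΔT₀ = ΔF/λ_P = 0.5377/0.4061 = 1.32 K.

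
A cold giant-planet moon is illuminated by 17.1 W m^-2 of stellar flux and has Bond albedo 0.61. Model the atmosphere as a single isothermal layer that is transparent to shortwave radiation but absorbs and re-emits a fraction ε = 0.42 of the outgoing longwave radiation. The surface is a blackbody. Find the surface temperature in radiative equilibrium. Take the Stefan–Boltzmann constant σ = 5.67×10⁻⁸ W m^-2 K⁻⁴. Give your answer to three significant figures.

78.1 K

Effective emission temperature (TOA balance): σT_e⁴ = S(1−α)/4 = 1.667 W m^-2 → T_e = 73.64 K.
The surface balance (absorbed SW + ε·downward IR = σT_s⁴) with T_a⁴ = T_s⁴/2 reduces to T_s = T_e·[2/(2−ε)]^¼ = 78.11 K.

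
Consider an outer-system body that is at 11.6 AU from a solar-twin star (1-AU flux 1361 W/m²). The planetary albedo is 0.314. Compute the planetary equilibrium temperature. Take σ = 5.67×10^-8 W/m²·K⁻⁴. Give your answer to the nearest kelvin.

Irradiance scales as 1/d², so S = 1361 W/m² × (1/11.6)² = 10.11 W/m².
The planet absorbs (1−α)S over its disc πR² and re-emits over 4πR², so the mean absorbed flux is (1−0.314)·10.11/4 = 1.735 W/m².
Balancing against σT⁴: T = (1.735/5.67×10⁻⁸)^(1/4) = 74.37 K.

74 K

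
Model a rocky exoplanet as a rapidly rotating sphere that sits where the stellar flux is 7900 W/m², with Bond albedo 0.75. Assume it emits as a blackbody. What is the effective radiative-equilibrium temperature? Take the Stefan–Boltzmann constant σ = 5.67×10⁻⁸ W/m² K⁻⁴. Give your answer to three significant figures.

Averaging over the sphere, the absorbed flux is S(1−α)/4 = 493.8 W/m².
In equilibrium σT⁴ equals this, so T = 305.5 K.

305 K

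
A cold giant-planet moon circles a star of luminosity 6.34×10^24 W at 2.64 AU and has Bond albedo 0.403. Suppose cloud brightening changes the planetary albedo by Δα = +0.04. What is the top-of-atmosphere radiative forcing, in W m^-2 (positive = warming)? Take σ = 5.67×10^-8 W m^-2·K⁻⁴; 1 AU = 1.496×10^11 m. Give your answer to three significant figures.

d = 2.64 × 1.496×10^11 m = 3.949×10^11 m.
Spreading L over a sphere of radius d: S = 6.34×10^24/(4π·3.95×10^11²) = 3.235 W m^-2.
ΔF = −(S/4)Δα = −(3.235/4)×(+0.04) = -0.03235 W m^-2.

-0.0323 W m^-2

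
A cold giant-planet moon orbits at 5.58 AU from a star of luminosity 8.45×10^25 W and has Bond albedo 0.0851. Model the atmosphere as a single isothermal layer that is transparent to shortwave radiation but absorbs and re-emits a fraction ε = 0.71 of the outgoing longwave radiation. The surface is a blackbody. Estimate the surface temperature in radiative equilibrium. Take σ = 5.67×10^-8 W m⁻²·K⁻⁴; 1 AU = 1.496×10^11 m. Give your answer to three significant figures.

88.1 K

d = 5.58 × 1.496×10^11 m = 8.348×10^11 m.
Flux at the orbit: S = L/(4πd²) = 8.45×10^25/(4π·(8.35×10^11)²) = 9.650 W m⁻².
The planet radiates to space at T_e = [S(1−α)/(4σ)]^(1/4) = 78.99 K.
For a single slab of emissivity ε, T_s⁴ = 2T_e⁴/(2−ε); thus T_s = 78.99·(1.55)^(1/4) = 88.14 K.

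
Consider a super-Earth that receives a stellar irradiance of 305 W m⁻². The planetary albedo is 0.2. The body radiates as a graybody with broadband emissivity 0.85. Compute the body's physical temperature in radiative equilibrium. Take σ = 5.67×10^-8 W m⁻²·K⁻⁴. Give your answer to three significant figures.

The planet absorbs (1−α)S over its disc πR² and re-emits over 4πR², so the mean absorbed flux is (1−0.2)·305.0/4 = 61.00 W m⁻².
Radiative balance εσT⁴ = 61.00 gives T = [61.00/(0.85·σ)]^(1/4) = 188.6 K.

189 kelvin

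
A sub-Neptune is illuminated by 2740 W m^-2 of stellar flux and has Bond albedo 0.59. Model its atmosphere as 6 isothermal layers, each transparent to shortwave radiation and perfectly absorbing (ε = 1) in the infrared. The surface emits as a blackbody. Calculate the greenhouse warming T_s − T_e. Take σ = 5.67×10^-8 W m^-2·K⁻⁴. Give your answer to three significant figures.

166 kelvin

Top-of-atmosphere balance: σT_e⁴ = S(1−α)/4 = 280.9 W m^-2 → T_e = 265.3 K.
T_s = (N+1)^(1/4)·T_e = 431.5 K.
Warming: T_s − T_e = 166.2 K.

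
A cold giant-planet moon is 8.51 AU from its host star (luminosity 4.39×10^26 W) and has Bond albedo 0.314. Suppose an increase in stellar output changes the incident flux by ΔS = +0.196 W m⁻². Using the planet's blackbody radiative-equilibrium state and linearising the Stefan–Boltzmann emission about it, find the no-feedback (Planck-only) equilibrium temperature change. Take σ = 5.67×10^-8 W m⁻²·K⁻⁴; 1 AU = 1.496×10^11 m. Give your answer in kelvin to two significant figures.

d = 8.51 × 1.496×10^11 m = 1.273×10^12 m.
Flux at the orbit: S = L/(4πd²) = 4.39×10^26/(4π·(1.27×10^12)²) = 21.55 W m⁻².
Unperturbed T_e = [21.55·(1−0.314)/(4σ)]^¼ = 89.86 K.
ΔF = Δ[S(1−α)]/4 = (1−0.314)·+0.196/4 = 0.03361 W m⁻².
The Planck feedback parameter is 4σT_e³ = 0.1646 W m⁻²/K.
Hence the no-feedback warming is ΔF/(4σT_e³) = 0.204 K.

0.20 K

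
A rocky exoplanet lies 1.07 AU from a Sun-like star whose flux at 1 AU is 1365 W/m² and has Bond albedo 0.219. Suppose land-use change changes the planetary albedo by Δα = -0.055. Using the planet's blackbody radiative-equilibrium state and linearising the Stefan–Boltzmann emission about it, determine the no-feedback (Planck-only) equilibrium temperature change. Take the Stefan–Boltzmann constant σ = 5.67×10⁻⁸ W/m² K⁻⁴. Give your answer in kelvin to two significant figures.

4.5 kelvin

Irradiance scales as 1/d², so S = 1365 W/m² × (1/1.07)² = 1192 W/m².
Reference equilibrium: T_e = [S(1−α)/(4σ)]^(1/4) = 253.1 K.
The change in absorbed flux is Δ[S(1−α)/4] = −SΔα/4 = 16.39 W/m².
Planck response: λ_P = 4σT_e³ = 4·5.67×10⁻⁸·(253.1)³ = 3.679 W/m²/K.
Hence the no-feedback warming is ΔF/(4σT_e³) = 4.46 K.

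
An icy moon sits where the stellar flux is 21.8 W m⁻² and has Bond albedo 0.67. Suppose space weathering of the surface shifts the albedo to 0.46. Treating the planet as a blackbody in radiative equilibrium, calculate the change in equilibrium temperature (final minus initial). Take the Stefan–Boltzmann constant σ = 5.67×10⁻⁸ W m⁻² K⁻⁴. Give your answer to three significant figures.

9.83 kelvin

With α = 0.67, T₁ = 75.05 K.
After:  T₂ = [21.80·0.54/(4σ)]^(1/4) = 84.88 K.
Change: 84.88 − 75.05 = 9.833 K.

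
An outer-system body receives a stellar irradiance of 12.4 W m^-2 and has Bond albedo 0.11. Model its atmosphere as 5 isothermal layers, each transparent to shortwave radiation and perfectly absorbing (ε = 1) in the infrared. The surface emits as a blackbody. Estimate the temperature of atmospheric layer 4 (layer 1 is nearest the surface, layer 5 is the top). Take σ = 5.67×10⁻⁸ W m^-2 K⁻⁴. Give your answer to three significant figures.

Top-of-atmosphere balance: σT_e⁴ = S(1−α)/4 = 2.759 W m^-2 → T_e = 83.52 K.
Each opaque layer satisfies 2T_j⁴ = T_{j−1}⁴ + T_{j+1}⁴, giving T_k⁴ = (N+1−k)T_e⁴.
With k = 4: T_4 = (5+1−4)^¼·83.52 K = 99.32 K.

99.3 kelvin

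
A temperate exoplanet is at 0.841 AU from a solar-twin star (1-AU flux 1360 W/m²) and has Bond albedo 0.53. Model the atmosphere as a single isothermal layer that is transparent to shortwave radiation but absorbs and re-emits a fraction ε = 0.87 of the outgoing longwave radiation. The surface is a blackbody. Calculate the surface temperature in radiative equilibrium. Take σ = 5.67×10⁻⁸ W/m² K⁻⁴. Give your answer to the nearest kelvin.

290 K

By the inverse-square law, S = 1360/0.841² = 1923 W/m².
The planet radiates to space at T_e = [S(1−α)/(4σ)]^(1/4) = 251.2 K.
The surface balance (absorbed SW + ε·downward IR = σT_s⁴) with T_a⁴ = T_s⁴/2 reduces to T_s = T_e·[2/(2−ε)]^¼ = 289.8 K.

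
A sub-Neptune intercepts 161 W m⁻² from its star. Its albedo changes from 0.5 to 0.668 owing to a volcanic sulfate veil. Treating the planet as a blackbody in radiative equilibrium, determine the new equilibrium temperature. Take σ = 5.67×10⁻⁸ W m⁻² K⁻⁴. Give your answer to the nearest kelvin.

New equilibrium: T₂ = [(1−0.668)·161.0/(4σ)]^(1/4) = 123.9 K.

124 K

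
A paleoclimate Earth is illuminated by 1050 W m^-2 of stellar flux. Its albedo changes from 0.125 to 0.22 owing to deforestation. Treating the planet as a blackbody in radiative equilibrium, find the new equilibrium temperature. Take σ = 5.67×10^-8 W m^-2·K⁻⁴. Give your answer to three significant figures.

245 kelvin

With the new albedo, S(1−α₂)/4 = 204.8 W m^-2, so T₂ = 245.1 K.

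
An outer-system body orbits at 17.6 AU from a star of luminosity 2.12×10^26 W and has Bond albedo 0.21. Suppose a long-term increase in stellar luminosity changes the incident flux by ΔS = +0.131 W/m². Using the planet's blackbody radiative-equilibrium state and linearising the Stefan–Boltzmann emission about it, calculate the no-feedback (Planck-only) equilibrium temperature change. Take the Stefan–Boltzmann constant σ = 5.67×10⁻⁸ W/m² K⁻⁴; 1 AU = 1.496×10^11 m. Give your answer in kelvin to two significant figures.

0.73 K

Orbital distance: d = 17.6 AU = 2.633×10^12 m.
S = L/(4πd²) = 2.434 W/m².
The baseline emission temperature is T_e = 53.96 K.
Only a fraction (1−α) is absorbed and it's spread over 4πR², so ΔF = (1−α)ΔS/4 = 0.02587 W/m².
Planck response: λ_P = 4σT_e³ = 4·5.67×10⁻⁸·(53.96)³ = 0.03563 W/m²/K.
ΔT₀ = ΔF/λ_P = 0.02587/0.03563 = 0.726 K.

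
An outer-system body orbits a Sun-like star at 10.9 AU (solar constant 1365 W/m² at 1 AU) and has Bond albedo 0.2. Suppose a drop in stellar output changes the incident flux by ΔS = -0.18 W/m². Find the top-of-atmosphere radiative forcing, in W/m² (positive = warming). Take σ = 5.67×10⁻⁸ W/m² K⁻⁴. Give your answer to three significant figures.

By the inverse-square law, S = 1365/10.9² = 11.49 W/m².
TOA radiative forcing: ΔF = (1−α)ΔS/4 = 0.8·(-0.18)/4 = -0.03600 W/m².

-0.0360 W/m²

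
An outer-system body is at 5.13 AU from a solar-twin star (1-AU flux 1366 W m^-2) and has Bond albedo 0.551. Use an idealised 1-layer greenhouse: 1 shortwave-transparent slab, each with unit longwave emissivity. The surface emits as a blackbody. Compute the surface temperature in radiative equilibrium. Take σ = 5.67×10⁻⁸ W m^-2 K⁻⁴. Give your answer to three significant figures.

Flux at the orbit: S = 1366/(5.13)² = 51.91 W m^-2.
The effective emission temperature is T_e = [S(1−α)/(4σ)]^¼ = 100.7 K.
With N = 1 opaque layers, T_s = (N+1)^(1/4)·T_e = 2^(1/4)·100.7 = 119.7 K.

120 K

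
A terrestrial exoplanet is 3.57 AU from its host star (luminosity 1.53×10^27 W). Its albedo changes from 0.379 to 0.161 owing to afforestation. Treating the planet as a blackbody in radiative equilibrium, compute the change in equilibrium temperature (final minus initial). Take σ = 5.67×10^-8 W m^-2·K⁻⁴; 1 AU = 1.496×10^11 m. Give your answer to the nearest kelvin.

d = 3.57 × 1.496×10^11 m = 5.341×10^11 m.
Spreading L over a sphere of radius d: S = 1.53×10^27/(4π·5.34×10^11²) = 426.9 W m^-2.
Initial: T₁ = [S(1−0.379)/(4σ)]^(1/4) = 184.9 K.
Final:   T₂ = [S(1−0.161)/(4σ)]^(1/4) = 199.3 K.
Change: 199.3 − 184.9 = 14.44 K.

14 K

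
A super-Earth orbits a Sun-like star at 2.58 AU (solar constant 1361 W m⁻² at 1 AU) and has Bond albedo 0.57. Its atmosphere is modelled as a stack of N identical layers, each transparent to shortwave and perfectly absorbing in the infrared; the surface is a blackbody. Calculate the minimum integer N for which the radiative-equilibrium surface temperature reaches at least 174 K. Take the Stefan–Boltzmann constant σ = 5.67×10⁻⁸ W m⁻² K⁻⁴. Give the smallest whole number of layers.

2

By the inverse-square law, S = 1361/2.58² = 204.5 W m⁻².
The effective emission temperature is T_e = [S(1−α)/(4σ)]^¼ = 140.3 K.
T_s = (N+1)^(1/4)·T_e ≥ 174 K requires N+1 ≥ (T_s/T_e)⁴ = (174/140.3)⁴ = 2.365.
Rounding up, N = 2.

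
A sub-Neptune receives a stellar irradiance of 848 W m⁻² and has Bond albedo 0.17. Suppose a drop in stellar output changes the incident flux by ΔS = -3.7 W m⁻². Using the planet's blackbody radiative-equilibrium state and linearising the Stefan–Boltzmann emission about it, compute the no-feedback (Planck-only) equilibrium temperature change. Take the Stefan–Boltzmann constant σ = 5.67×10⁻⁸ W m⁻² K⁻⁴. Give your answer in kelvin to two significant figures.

Unperturbed T_e = [848.0·(1−0.17)/(4σ)]^¼ = 236.0 K.
ΔF = Δ[S(1−α)]/4 = (1−0.17)·-3.7/4 = -0.7678 W m⁻².
Linearising σT⁴ gives d(σT⁴)/dT = 4σT_e³ = 2.982 W m⁻² per K.
Hence the no-feedback warming is ΔF/(4σT_e³) = -0.257 K.

-0.26 K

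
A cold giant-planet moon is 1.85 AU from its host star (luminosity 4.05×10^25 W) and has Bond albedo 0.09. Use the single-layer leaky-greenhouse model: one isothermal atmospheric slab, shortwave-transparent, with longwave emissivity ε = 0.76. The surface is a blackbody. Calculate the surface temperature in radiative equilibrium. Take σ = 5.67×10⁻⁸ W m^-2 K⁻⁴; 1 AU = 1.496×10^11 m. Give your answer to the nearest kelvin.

d = 1.85 × 1.496×10^11 m = 2.768×10^11 m.
Spreading L over a sphere of radius d: S = 4.05×10^25/(4π·2.77×10^11²) = 42.08 W m^-2.
The planet radiates to space at T_e = [S(1−α)/(4σ)]^(1/4) = 114.0 K.
For a single slab of emissivity ε, T_s⁴ = 2T_e⁴/(2−ε); thus T_s = 114.0·(1.613)^(1/4) = 128.5 K.

128 kelvin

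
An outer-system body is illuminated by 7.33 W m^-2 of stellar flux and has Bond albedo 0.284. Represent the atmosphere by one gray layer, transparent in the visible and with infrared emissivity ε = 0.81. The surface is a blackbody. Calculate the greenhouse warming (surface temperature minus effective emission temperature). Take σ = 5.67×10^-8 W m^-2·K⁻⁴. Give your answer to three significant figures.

9.61 K

Effective emission temperature (TOA balance): σT_e⁴ = S(1−α)/4 = 1.312 W m^-2 → T_e = 69.36 K.
The surface balance (absorbed SW + ε·downward IR = σT_s⁴) with T_a⁴ = T_s⁴/2 reduces to T_s = T_e·[2/(2−ε)]^¼ = 78.97 K.
The atmosphere warms the surface by 9.613 K.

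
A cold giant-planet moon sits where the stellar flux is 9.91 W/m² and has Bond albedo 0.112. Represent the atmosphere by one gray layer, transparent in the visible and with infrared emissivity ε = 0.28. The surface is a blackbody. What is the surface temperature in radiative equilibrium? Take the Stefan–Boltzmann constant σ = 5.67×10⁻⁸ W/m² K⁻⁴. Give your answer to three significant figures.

The planet radiates to space at T_e = [S(1−α)/(4σ)]^(1/4) = 78.92 K.
The surface balance (absorbed SW + ε·downward IR = σT_s⁴) with T_a⁴ = T_s⁴/2 reduces to T_s = T_e·[2/(2−ε)]^¼ = 81.96 K.

82.0 K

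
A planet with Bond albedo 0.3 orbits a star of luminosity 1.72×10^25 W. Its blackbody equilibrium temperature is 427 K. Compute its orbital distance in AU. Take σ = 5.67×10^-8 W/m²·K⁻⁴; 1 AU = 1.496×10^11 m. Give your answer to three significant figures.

The flux needed for this T is 4σT⁴/(1−0.3) = 10770 W/m².
S = L/(4πd²) → d = √(L/4πS) = √(1.72×10^25/(4π·10770)) = 1.127×10^10 m = 0.07535 AU.

0.0754 AU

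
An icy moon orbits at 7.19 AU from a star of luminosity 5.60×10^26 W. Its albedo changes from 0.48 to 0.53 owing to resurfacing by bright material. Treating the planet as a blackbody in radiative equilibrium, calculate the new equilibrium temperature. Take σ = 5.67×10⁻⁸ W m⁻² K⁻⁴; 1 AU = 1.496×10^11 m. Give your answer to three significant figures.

Orbital distance: d = 7.19 AU = 1.076×10^12 m.
Spreading L over a sphere of radius d: S = 5.60×10^26/(4π·1.08×10^12²) = 38.52 W m⁻².
With the new albedo, S(1−α₂)/4 = 4.526 W m⁻², so T₂ = 94.52 K.

94.5 kelvin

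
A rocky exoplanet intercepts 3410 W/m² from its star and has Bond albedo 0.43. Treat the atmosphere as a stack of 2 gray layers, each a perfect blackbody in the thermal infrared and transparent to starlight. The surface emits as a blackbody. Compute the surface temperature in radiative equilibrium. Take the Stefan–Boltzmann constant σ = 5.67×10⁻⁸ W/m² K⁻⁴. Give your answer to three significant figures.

400 kelvin

Top-of-atmosphere balance: σT_e⁴ = S(1−α)/4 = 485.9 W/m² → T_e = 304.3 K.
For an N-layer opaque stack, T_s⁴ = (N+1)T_e⁴, hence T_s = (3)^(1/4)×304.3 K = 400.4 K.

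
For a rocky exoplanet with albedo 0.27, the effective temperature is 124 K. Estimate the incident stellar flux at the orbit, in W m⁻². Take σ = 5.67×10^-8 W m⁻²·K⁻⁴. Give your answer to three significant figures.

From S(1−α)/4 = σT⁴: S = 4σT⁴/(1−α).
σT⁴ = 5.67×10⁻⁸·(124)⁴ = 13.41 W m⁻².
So S = 4×13.41/(1−0.27) = 73.45 W m⁻².

73.5 W m⁻²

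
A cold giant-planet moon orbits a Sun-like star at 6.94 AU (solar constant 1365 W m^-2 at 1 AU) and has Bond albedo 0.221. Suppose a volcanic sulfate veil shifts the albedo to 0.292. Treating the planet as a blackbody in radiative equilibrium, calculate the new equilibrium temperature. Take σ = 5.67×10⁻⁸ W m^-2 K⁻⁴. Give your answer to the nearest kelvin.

97 kelvin

By the inverse-square law, S = 1365/6.94² = 28.34 W m^-2.
With the new albedo, S(1−α₂)/4 = 5.016 W m^-2, so T₂ = 96.98 K.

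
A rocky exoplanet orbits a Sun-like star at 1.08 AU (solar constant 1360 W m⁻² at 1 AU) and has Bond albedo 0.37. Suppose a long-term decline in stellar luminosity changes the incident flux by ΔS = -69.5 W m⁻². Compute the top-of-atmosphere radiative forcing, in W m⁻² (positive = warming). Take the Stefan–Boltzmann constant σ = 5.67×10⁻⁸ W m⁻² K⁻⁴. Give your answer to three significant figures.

By the inverse-square law, S = 1360/1.08² = 1166 W m⁻².
TOA radiative forcing: ΔF = (1−α)ΔS/4 = 0.63·(-69.5)/4 = -10.95 W m⁻².

-10.9 W m⁻²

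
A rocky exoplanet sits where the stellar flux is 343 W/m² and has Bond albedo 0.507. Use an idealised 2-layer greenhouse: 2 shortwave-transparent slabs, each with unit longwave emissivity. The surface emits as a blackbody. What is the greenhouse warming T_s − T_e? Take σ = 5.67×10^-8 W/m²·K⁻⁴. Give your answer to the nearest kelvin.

52 K

Top-of-atmosphere balance: σT_e⁴ = S(1−α)/4 = 42.27 W/m² → T_e = 165.2 K.
T_s = (N+1)^(1/4)·T_e = 217.5 K.
So the greenhouse effect raises the surface by 217.5 − 165.2 = 52.23 K.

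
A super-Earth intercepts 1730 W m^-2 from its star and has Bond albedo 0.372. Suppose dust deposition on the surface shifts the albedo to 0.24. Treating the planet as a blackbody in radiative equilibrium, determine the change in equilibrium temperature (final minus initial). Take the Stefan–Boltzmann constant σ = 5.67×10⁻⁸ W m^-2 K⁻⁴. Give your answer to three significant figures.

12.9 kelvin

Initial: T₁ = [S(1−0.372)/(4σ)]^(1/4) = 263.1 K.
Final:   T₂ = [S(1−0.24)/(4σ)]^(1/4) = 275.9 K.
ΔT = T₂ − T₁ = 12.85 K.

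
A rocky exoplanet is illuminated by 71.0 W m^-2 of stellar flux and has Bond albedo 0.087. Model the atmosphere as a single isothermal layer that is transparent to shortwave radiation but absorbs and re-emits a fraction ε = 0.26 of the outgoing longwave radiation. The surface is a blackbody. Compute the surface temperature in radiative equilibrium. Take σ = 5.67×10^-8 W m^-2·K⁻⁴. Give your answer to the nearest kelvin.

135 kelvin

The planet radiates to space at T_e = [S(1−α)/(4σ)]^(1/4) = 130.0 K.
For a single slab of emissivity ε, T_s⁴ = 2T_e⁴/(2−ε); thus T_s = 130.0·(1.149)^(1/4) = 134.6 K.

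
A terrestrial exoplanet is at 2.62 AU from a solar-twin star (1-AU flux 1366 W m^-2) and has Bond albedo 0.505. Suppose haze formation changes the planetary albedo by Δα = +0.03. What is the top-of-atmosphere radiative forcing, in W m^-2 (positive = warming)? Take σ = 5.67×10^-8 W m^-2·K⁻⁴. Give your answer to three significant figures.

-1.49 W m^-2

Irradiance scales as 1/d², so S = 1366 W m^-2 × (1/2.62)² = 199.0 W m^-2.
The change in absorbed flux is Δ[S(1−α)/4] = −SΔα/4 = -1.492 W m^-2.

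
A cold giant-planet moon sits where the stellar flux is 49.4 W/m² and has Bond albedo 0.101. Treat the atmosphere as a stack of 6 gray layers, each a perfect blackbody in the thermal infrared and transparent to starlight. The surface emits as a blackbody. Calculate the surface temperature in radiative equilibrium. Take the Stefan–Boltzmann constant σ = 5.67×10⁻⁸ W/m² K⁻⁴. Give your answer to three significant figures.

192 K

OLR = S(1−α)/4 = 11.10 W/m²; the top layer radiates at T_e = 118.3 K.
Layer-by-layer balance gives σT_s⁴ = (N+1)σT_e⁴, so T_s = 7^¼·118.3 = 192.4 K.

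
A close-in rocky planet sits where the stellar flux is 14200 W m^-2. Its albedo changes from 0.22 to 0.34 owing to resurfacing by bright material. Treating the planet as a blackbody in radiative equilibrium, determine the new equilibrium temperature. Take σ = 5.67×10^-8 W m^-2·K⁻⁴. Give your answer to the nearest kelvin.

451 K

With the new albedo, S(1−α₂)/4 = 2343 W m^-2, so T₂ = 450.9 K.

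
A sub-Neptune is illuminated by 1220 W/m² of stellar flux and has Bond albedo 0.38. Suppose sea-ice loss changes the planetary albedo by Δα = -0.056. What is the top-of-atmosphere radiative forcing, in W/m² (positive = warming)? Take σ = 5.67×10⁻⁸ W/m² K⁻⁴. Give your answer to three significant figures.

ΔF = −(S/4)Δα = −(1220/4)×(-0.056) = 17.08 W/m².

17.1 W/m²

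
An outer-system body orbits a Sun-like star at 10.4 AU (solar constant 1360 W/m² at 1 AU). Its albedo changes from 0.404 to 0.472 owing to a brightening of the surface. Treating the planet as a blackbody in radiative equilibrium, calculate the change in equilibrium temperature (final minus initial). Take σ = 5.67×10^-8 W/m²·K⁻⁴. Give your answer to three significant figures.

Flux at the orbit: S = 1360/(10.4)² = 12.57 W/m².
With α = 0.404, T₁ = 75.82 K.
Final:   T₂ = [S(1−0.472)/(4σ)]^(1/4) = 73.56 K.
ΔT = T₂ − T₁ = -2.262 K.

-2.26 K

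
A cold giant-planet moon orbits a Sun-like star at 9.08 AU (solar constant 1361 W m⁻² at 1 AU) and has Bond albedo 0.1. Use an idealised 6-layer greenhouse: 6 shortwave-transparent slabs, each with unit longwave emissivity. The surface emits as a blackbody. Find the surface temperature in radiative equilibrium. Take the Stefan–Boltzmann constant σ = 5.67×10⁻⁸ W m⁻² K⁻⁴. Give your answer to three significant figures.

146 K

By the inverse-square law, S = 1361/9.08² = 16.51 W m⁻².
Top-of-atmosphere balance: σT_e⁴ = S(1−α)/4 = 3.714 W m⁻² → T_e = 89.96 K.
Layer-by-layer balance gives σT_s⁴ = (N+1)σT_e⁴, so T_s = 7^¼·89.96 = 146.3 K.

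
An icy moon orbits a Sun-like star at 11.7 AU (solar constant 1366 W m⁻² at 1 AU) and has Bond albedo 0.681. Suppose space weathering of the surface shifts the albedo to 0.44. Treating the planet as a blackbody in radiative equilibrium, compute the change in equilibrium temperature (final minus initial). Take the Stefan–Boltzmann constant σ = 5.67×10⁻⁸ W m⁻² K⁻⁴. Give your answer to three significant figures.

9.25 K

Flux at the orbit: S = 1366/(11.7)² = 9.979 W m⁻².
Initial: T₁ = [S(1−0.681)/(4σ)]^(1/4) = 61.21 K.
Final:   T₂ = [S(1−0.44)/(4σ)]^(1/4) = 70.45 K.
ΔT = T₂ − T₁ = 9.246 K.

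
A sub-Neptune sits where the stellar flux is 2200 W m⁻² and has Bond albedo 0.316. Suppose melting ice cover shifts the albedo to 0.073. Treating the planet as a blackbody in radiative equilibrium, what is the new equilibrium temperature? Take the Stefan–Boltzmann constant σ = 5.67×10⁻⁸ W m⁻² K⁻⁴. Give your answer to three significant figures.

T₂ = [S(1−α₂)/(4σ)]^(1/4) = [2200·0.927/(4σ)]^(1/4) = 307.9 K.

308 kelvin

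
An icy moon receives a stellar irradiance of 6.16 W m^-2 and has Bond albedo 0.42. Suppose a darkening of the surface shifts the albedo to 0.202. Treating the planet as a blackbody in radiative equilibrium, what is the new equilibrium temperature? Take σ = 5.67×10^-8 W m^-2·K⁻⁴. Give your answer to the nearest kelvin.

With the new albedo, S(1−α₂)/4 = 1.229 W m^-2, so T₂ = 68.23 K.

68 K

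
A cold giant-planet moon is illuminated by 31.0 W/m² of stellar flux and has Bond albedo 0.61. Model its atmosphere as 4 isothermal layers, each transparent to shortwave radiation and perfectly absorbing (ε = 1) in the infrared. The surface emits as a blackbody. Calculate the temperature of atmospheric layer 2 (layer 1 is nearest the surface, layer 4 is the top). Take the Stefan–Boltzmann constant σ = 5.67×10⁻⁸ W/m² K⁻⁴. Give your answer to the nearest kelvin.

Top-of-atmosphere balance: σT_e⁴ = S(1−α)/4 = 3.022 W/m² → T_e = 85.45 K.
In the N-layer model, layer k (counted from the surface) has T_k = (N+1−k)^(1/4)·T_e.
T_2 = (3)^(1/4)·85.45 = 112.5 K.

112 K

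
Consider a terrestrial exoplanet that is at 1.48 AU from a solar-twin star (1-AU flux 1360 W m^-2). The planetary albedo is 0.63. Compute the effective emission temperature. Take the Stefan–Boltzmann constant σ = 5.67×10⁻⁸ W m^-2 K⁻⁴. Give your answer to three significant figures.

178 K

Flux at the orbit: S = 1360/(1.48)² = 620.9 W m^-2.
The planet absorbs (1−α)S over its disc πR² and re-emits over 4πR², so the mean absorbed flux is (1−0.63)·620.9/4 = 57.43 W m^-2.
Balancing against σT⁴: T = (57.43/5.67×10⁻⁸)^(1/4) = 178.4 K.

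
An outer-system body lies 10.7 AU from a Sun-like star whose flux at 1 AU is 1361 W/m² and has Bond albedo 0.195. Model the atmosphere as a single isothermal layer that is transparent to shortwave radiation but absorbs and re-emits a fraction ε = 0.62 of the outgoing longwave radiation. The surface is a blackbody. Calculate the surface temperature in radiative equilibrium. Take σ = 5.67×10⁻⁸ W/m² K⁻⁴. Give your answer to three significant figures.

88.4 kelvin

By the inverse-square law, S = 1361/10.7² = 11.89 W/m².
The planet radiates to space at T_e = [S(1−α)/(4σ)]^(1/4) = 80.60 K.
For a single slab of emissivity ε, T_s⁴ = 2T_e⁴/(2−ε); thus T_s = 80.60·(1.449)^(1/4) = 88.43 K.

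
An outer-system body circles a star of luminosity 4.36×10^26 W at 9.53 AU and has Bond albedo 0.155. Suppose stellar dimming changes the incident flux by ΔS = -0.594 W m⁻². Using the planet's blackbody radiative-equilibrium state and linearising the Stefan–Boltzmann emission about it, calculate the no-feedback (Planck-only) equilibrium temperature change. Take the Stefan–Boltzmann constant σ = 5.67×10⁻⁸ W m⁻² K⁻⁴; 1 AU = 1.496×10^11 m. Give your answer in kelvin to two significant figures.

-0.78 K

Orbital distance: d = 9.53 AU = 1.426×10^12 m.
S = L/(4πd²) = 17.07 W m⁻².
Reference equilibrium: T_e = [S(1−α)/(4σ)]^(1/4) = 89.30 K.
ΔF = Δ[S(1−α)]/4 = (1−0.155)·-0.594/4 = -0.1255 W m⁻².
Planck response: λ_P = 4σT_e³ = 4·5.67×10⁻⁸·(89.30)³ = 0.1615 W m⁻²/K.
Hence the no-feedback warming is ΔF/(4σT_e³) = -0.777 K.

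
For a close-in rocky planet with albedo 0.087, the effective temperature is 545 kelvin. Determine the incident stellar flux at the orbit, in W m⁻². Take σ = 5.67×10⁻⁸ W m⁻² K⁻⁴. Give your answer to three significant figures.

21900 W m⁻²

Invert the energy balance for S: S = 4σT⁴/(1−α).
σT⁴ = 5.67×10⁻⁸·(545)⁴ = 5002 W m⁻².
So S = 4×5002/(1−0.087) = 21920 W m⁻².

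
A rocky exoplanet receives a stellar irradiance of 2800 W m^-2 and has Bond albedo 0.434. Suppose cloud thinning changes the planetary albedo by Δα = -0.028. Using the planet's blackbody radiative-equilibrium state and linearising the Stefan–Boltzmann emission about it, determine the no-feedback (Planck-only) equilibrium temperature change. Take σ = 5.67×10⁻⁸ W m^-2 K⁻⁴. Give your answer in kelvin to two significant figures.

Unperturbed T_e = [2800·(1−0.434)/(4σ)]^¼ = 289.1 K.
The change in absorbed flux is Δ[S(1−α)/4] = −SΔα/4 = 19.60 W m^-2.
Linearising σT⁴ gives d(σT⁴)/dT = 4σT_e³ = 5.481 W m^-2 per K.
So ΔT₀ = 19.60/5.481 = 3.58 K.

3.6 kelvin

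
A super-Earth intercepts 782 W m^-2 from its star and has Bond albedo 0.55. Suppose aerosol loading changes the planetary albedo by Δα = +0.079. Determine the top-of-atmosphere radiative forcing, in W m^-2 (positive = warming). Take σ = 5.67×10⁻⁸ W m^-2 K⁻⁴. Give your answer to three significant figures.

-15.4 W m^-2

The change in absorbed flux is Δ[S(1−α)/4] = −SΔα/4 = -15.44 W m^-2.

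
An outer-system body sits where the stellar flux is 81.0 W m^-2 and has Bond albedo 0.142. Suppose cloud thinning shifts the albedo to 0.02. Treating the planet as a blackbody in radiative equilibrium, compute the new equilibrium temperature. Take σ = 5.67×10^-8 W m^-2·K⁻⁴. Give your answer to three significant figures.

T₂ = [S(1−α₂)/(4σ)]^(1/4) = [81.00·0.98/(4σ)]^(1/4) = 136.8 K.

137 K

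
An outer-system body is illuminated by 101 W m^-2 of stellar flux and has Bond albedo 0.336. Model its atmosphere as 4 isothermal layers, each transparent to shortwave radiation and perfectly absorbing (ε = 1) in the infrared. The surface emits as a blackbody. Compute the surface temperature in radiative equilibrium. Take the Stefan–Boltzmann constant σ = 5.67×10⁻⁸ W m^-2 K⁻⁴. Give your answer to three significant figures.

196 K

OLR = S(1−α)/4 = 16.77 W m^-2; the top layer radiates at T_e = 131.1 K.
For an N-layer opaque stack, T_s⁴ = (N+1)T_e⁴, hence T_s = (5)^(1/4)×131.1 K = 196.1 K.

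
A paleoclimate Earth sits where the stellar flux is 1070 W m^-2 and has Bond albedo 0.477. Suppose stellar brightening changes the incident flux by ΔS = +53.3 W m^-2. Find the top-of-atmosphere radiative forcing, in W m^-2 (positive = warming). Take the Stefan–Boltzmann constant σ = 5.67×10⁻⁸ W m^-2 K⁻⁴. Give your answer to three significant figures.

6.97 W m^-2

ΔF = Δ[S(1−α)]/4 = (1−0.477)·+53.3/4 = 6.969 W m^-2.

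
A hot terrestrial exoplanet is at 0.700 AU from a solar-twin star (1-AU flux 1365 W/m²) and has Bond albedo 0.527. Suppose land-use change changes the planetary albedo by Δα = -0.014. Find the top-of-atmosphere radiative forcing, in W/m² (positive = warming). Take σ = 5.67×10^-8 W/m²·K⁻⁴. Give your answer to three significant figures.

9.75 W/m²

Irradiance scales as 1/d², so S = 1365 W/m² × (1/0.700)² = 2786 W/m².
The change in absorbed flux is Δ[S(1−α)/4] = −SΔα/4 = 9.750 W/m².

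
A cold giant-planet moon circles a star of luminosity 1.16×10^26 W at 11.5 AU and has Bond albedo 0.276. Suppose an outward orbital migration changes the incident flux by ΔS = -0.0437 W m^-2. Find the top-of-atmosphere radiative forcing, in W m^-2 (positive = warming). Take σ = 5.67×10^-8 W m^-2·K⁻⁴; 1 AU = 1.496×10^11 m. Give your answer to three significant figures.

Orbital distance: d = 11.5 AU = 1.720×10^12 m.
S = L/(4πd²) = 3.119 W m^-2.
ΔF = Δ[S(1−α)]/4 = (1−0.276)·-0.0437/4 = -0.007910 W m^-2.

-0.00791 W m^-2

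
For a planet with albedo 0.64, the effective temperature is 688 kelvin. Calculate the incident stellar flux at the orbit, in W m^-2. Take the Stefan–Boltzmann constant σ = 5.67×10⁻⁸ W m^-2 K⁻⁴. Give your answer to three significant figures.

Invert the energy balance for S: S = 4σT⁴/(1−α).
σT⁴ = 5.67×10⁻⁸·(688)⁴ = 12700 W m^-2.
So S = 4×12700/(1−0.64) = 1.412×10^5 W m^-2.

1.41×10^5 W m^-2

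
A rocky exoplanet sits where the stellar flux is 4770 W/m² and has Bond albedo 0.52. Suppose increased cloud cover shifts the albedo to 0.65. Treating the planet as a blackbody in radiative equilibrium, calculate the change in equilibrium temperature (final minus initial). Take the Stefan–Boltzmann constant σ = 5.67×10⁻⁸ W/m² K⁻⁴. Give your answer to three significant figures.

With α = 0.52, T₁ = 317.0 K.
After:  T₂ = [4770·0.35/(4σ)]^(1/4) = 292.9 K.
Change: 292.9 − 317.0 = -24.07 K.

-24.1 K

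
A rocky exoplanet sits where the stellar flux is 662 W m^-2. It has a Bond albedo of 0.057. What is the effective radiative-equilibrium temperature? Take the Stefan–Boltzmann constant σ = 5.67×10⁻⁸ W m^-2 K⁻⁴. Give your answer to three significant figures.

The planet absorbs (1−α)S over its disc πR² and re-emits over 4πR², so the mean absorbed flux is (1−0.057)·662.0/4 = 156.1 W m^-2.
In equilibrium σT⁴ equals this, so T = 229.1 K.

229 K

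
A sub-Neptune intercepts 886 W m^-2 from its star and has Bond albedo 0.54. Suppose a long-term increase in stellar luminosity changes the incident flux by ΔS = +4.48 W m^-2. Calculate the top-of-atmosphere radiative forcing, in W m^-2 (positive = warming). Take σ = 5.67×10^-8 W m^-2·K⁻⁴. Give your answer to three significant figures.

0.515 W m^-2

TOA radiative forcing: ΔF = (1−α)ΔS/4 = 0.46·(+4.48)/4 = 0.5152 W m^-2.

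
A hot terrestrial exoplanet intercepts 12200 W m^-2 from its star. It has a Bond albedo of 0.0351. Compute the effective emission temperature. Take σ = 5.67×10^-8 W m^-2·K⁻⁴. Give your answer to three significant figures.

477 kelvin

Absorbed flux (global mean): S(1−α)/4 = 12200·0.965/4 = 2943 W m^-2.
Balancing against σT⁴: T = (2943/5.67×10⁻⁸)^(1/4) = 477.3 K.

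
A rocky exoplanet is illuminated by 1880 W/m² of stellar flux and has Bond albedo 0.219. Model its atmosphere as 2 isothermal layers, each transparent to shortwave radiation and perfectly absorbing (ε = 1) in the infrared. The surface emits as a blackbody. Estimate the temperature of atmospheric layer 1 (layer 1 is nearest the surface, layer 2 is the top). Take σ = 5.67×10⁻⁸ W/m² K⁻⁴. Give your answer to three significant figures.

337 K

OLR = S(1−α)/4 = 367.1 W/m²; the top layer radiates at T_e = 283.7 K.
The net upward flux σT_e⁴ is constant between every pair of levels, so T_k⁴ = (N+1−k)T_e⁴.
T_1 = (2)^(1/4)·283.7 = 337.3 K.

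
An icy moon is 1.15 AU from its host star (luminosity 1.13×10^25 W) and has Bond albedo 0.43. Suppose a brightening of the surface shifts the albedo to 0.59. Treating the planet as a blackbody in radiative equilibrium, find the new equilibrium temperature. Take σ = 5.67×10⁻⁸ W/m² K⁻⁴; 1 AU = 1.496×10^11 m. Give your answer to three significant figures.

Orbital distance: d = 1.15 AU = 1.720×10^11 m.
Spreading L over a sphere of radius d: S = 1.13×10^25/(4π·1.72×10^11²) = 30.38 W/m².
T₂ = [S(1−α₂)/(4σ)]^(1/4) = [30.38·0.41/(4σ)]^(1/4) = 86.09 K.

86.1 kelvin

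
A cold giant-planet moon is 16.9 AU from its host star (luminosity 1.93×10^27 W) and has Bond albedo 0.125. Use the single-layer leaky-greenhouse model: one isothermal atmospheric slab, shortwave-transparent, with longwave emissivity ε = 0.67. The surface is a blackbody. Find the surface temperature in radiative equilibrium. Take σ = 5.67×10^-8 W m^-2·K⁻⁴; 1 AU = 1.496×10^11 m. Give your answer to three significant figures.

Orbital distance: d = 16.9 AU = 2.528×10^12 m.
S = L/(4πd²) = 24.03 W m^-2.
Effective emission temperature (TOA balance): σT_e⁴ = S(1−α)/4 = 5.256 W m^-2 → T_e = 98.12 K.
The surface balance (absorbed SW + ε·downward IR = σT_s⁴) with T_a⁴ = T_s⁴/2 reduces to T_s = T_e·[2/(2−ε)]^¼ = 108.7 K.

109 K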